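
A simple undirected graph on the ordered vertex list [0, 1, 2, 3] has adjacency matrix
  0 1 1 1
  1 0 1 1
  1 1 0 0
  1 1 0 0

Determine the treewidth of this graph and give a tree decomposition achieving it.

Treewidth 2.
Bags: B1 = {0, 1, 2}  B2 = {0, 1, 3}
Tree: B1–B2

Each bag holds 3 vertices, so the decomposition has width 2, which upper-bounds the treewidth. For the lower bound, the 3 vertices {0, 1, 2} are pairwise adjacent, and any tree decomposition puts a clique entirely inside one bag — forcing width ≥ 2. Therefore the treewidth is 2.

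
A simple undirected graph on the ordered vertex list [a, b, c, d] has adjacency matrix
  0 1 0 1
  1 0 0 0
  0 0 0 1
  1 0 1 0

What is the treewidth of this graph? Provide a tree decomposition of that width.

Treewidth 1.
Bags: B1 = {a, b}  B2 = {a, d}  B3 = {c, d}
Tree: B1–B2, B2–B3

The largest bag has 2 vertices, giving width 1; this decomposition certifies tw(G) ≤ 1. G has an edge, so its treewidth is at least 1. The upper and lower bounds meet at 1, so that is the treewidth.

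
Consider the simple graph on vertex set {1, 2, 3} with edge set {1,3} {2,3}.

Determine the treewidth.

1

A width-1 tree decomposition is:
Bags: B1 = {2, 3}  B2 = {1, 3}
Tree: B1–B2
Each bag holds 2 vertices, so the decomposition has width 1, which upper-bounds the treewidth. G has an edge, so its treewidth is at least 1. Hence tw(G) = 1 exactly.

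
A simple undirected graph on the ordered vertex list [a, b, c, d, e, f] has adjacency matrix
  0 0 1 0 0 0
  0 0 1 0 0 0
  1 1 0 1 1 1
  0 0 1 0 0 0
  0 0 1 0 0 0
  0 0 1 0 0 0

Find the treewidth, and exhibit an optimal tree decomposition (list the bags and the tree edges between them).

The largest bag has 2 vertices, giving width 1; this decomposition certifies tw(G) ≤ 1. G has an edge, so its treewidth is at least 1. Therefore the treewidth is 1.

Treewidth 1.
One such decomposition:
Bags: B1 = {b, c}  B2 = {c, f}  B3 = {a, c}  B4 = {c, d}  B5 = {c, e}
Tree: B1–B2, B2–B3, B3–B4, B2–B5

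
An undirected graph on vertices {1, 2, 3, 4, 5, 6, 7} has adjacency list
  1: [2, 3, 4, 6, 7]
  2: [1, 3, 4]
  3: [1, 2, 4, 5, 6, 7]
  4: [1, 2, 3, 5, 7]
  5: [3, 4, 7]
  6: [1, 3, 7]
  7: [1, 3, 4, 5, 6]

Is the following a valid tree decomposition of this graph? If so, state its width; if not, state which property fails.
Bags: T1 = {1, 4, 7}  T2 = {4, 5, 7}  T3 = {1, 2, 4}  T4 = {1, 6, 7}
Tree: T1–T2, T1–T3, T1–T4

No — vertex 3 appears in no bag.

A tree decomposition must satisfy three properties: every vertex lies in some bag; for every edge, both endpoints lie together in some bag; and for every vertex, the bags containing it form a connected subtree. Here vertex 3 appears in no bag, so the decomposition is invalid.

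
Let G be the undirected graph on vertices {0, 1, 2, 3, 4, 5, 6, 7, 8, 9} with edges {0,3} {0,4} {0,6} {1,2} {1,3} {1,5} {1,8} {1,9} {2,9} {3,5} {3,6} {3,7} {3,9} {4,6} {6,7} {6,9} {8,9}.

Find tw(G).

A width-2 tree decomposition is:
Bags: B1 = {3, 6, 7}  B2 = {3, 6, 9}  B3 = {0, 3, 6}  B4 = {1, 3, 9}  B5 = {1, 8, 9}  B6 = {1, 2, 9}  B7 = {1, 3, 5}  B8 = {0, 4, 6}
Tree: B1–B2, B2–B3, B2–B4, B4–B5, B4–B6, B4–B7, B3–B8
Each bag holds 3 vertices, so the decomposition has width 2, which upper-bounds the treewidth. For the lower bound, the 3 vertices {1, 8, 9} are pairwise adjacent, and any tree decomposition puts a clique entirely inside one bag — forcing width ≥ 2. The upper and lower bounds meet at 2, so that is the treewidth.

2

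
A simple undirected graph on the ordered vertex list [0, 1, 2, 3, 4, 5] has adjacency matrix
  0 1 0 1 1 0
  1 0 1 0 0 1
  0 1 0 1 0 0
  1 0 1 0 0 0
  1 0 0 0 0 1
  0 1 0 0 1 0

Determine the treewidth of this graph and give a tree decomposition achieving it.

Treewidth 2.
Bags: B1 = {1, 2, 3}  B2 = {0, 1, 3}  B3 = {0, 1, 5}  B4 = {0, 4, 5}
Tree: B1–B2, B2–B3, B3–B4

The largest bag has 3 vertices, giving width 2; this decomposition certifies tw(G) ≤ 2. For the lower bound, G contains the cycle 2–3–0–1–2, so G is not a forest; only forests have treewidth ≤ 1, hence tw(G) ≥ 2. Therefore the treewidth is 2.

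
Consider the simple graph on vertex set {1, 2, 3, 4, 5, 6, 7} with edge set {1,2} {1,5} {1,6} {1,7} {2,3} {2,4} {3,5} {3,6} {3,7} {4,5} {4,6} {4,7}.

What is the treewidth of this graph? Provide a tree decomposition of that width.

Treewidth 3.
One optimal decomposition is:
Bags: B1 = {1, 3, 4, 5}  B2 = {1, 2, 3, 4}  B3 = {1, 3, 4, 6}  B4 = {1, 3, 4, 7}
Tree: B1–B2, B2–B3, B3–B4

Each bag holds 4 vertices, so the decomposition has width 3, which upper-bounds the treewidth. For the lower bound: the 4 vertex sets {1,5}, {2,4}, {3}, {6} are disjoint, each induces a connected subgraph, and every pair is joined by at least one edge of G. Contracting each set to a single vertex therefore yields K_{4} as a minor, and since treewidth is minor-monotone, tw(G) ≥ tw(K_{4}) = 3. Hence tw(G) = 3 exactly.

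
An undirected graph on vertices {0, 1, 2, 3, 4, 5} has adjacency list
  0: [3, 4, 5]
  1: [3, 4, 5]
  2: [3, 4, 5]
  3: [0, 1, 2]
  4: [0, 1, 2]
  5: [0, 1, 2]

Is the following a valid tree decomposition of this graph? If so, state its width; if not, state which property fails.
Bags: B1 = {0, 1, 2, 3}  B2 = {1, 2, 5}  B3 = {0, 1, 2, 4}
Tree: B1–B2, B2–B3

No — edge (0,5) lies in no bag.

A tree decomposition must satisfy three properties: every vertex lies in some bag; for every edge, both endpoints lie together in some bag; and for every vertex, the bags containing it form a connected subtree. Here edge (0,5) lies in no bag, so the decomposition is invalid.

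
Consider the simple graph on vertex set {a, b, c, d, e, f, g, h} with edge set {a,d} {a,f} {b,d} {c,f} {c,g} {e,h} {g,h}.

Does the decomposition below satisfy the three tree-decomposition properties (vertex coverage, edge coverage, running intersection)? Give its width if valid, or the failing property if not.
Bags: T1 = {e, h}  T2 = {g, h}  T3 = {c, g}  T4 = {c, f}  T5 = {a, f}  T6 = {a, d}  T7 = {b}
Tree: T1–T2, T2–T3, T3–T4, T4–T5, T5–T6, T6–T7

No — edge (d,b) lies in no bag.

A tree decomposition must satisfy three properties: every vertex lies in some bag; for every edge, both endpoints lie together in some bag; and for every vertex, the bags containing it form a connected subtree. Here edge (d,b) lies in no bag, so the decomposition is invalid.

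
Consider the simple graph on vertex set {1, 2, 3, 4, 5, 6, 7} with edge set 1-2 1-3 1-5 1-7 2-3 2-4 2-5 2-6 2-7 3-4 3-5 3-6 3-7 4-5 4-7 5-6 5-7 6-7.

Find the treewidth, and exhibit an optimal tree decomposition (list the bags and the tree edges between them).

Treewidth 4.
Bags: B1 = {1, 2, 3, 5, 7}  B2 = {2, 3, 4, 5, 7}  B3 = {2, 3, 5, 6, 7}
Tree: B1–B2, B2–B3

Each bag holds 5 vertices, so the decomposition has width 4, which upper-bounds the treewidth. Conversely, {1, 2, 3, 5, 7} is a clique of size 5, and the vertices of any clique must share a bag in every tree decomposition; so some bag has ≥ 5 vertices and tw(G) ≥ 4. The upper and lower bounds meet at 4, so that is the treewidth.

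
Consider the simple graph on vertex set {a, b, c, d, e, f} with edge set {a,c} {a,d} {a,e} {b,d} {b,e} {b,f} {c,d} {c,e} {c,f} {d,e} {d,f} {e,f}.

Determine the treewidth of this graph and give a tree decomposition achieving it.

Treewidth 3.
Bags: B1 = {c, d, e, f}  B2 = {a, c, d, e}  B3 = {b, d, e, f}
Tree: B1–B2, B1–B3

Each bag holds 4 vertices, so the decomposition has width 3, which upper-bounds the treewidth. On the other hand G contains the 4-clique {a, c, d, e}. A clique must lie in a single bag of any decomposition, so no decomposition can have width below 3. Therefore the treewidth is 3.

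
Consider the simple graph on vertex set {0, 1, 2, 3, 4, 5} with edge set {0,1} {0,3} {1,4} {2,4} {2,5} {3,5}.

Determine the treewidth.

2

A width-2 tree decomposition is:
Bags: B1 = {1, 2, 4}  B2 = {1, 2, 5}  B3 = {1, 3, 5}  B4 = {0, 1, 3}
Tree: B1–B2, B2–B3, B3–B4
The largest bag has 3 vertices, giving width 2; this decomposition certifies tw(G) ≤ 2. For the lower bound, G contains the cycle 1–4–2–5–3–0–1, so G is not a forest; only forests have treewidth ≤ 1, hence tw(G) ≥ 2. Hence tw(G) = 2 exactly.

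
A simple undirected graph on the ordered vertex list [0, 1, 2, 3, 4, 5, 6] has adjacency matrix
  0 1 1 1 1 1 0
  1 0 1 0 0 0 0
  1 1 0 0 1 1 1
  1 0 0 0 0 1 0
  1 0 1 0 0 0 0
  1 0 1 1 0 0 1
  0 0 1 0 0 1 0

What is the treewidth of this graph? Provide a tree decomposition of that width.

Treewidth 2.
One such decomposition:
Bags: B1 = {0, 2, 4}  B2 = {0, 1, 2}  B3 = {0, 2, 5}  B4 = {2, 5, 6}  B5 = {0, 3, 5}
Tree: B1–B2, B2–B3, B3–B4, B3–B5

Each bag holds 3 vertices, so the decomposition has width 2, which upper-bounds the treewidth. On the other hand G contains the 3-clique {0, 1, 2}. A clique must lie in a single bag of any decomposition, so no decomposition can have width below 2. Combining the bounds, tw(G) = 2.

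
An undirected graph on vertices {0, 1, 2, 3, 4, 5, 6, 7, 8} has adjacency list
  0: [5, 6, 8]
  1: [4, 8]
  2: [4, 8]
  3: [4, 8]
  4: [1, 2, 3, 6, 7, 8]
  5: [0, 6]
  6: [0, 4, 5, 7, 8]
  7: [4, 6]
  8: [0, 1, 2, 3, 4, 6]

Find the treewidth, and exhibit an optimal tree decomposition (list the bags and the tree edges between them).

Treewidth 2.
One optimal decomposition is:
Bags: B1 = {2, 4, 8}  B2 = {4, 6, 8}  B3 = {4, 6, 7}  B4 = {0, 6, 8}  B5 = {0, 5, 6}  B6 = {1, 4, 8}  B7 = {3, 4, 8}
Tree: B1–B2, B2–B3, B2–B4, B4–B5, B1–B6, B1–B7

The largest bag has 3 vertices, giving width 2; this decomposition certifies tw(G) ≤ 2. On the other hand G contains the 3-clique {0, 6, 8}. A clique must lie in a single bag of any decomposition, so no decomposition can have width below 2. The upper and lower bounds meet at 2, so that is the treewidth.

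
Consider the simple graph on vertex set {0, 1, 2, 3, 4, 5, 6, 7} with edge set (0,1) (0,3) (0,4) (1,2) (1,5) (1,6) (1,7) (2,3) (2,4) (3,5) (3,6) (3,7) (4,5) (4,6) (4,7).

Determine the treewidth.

A width-3 tree decomposition is:
Bags: B1 = {1, 3, 4, 6}  B2 = {1, 2, 3, 4}  B3 = {1, 3, 4, 7}  B4 = {1, 3, 4, 5}  B5 = {0, 1, 3, 4}
Tree: B1–B2, B2–B3, B3–B4, B4–B5
The largest bag has 4 vertices, giving width 3; this decomposition certifies tw(G) ≤ 3. For the lower bound: the 4 vertex sets {4,6}, {1,2}, {3}, {7} are disjoint, each induces a connected subgraph, and every pair is joined by at least one edge of G. Contracting each set to a single vertex therefore yields K_{4} as a minor, and since treewidth is minor-monotone, tw(G) ≥ tw(K_{4}) = 3. Combining the bounds, tw(G) = 3.

3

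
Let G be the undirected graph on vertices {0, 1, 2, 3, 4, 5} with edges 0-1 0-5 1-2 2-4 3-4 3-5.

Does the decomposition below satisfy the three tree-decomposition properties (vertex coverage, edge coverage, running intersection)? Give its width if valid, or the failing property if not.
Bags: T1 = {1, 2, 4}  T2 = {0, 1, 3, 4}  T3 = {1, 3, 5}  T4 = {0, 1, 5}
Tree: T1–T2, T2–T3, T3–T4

No — bags containing vertex 0 are not connected in the tree.

A tree decomposition must satisfy three properties: every vertex lies in some bag; for every edge, both endpoints lie together in some bag; and for every vertex, the bags containing it form a connected subtree. Here bags containing vertex 0 are not connected in the tree, so the decomposition is invalid.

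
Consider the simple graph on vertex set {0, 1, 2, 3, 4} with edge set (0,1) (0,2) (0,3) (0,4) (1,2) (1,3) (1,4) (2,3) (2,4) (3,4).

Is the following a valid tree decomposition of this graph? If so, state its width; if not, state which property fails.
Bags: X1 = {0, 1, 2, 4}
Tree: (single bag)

No — vertex 3 appears in no bag.

A tree decomposition must satisfy three properties: every vertex lies in some bag; for every edge, both endpoints lie together in some bag; and for every vertex, the bags containing it form a connected subtree. Here vertex 3 appears in no bag, so the decomposition is invalid.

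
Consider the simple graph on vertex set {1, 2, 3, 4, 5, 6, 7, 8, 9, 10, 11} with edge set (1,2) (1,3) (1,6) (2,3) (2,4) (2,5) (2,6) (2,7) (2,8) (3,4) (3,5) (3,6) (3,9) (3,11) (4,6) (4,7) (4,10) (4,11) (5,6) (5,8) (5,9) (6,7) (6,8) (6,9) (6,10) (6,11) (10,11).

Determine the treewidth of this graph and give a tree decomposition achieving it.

Treewidth 3.
One such decomposition:
Bags: B1 = {3, 4, 6, 11}  B2 = {2, 3, 4, 6}  B3 = {2, 3, 5, 6}  B4 = {4, 6, 10, 11}  B5 = {2, 4, 6, 7}  B6 = {1, 2, 3, 6}  B7 = {3, 5, 6, 9}  B8 = {2, 5, 6, 8}
Tree: B1–B2, B2–B3, B1–B4, B2–B5, B3–B6, B3–B7, B3–B8

The largest bag has 4 vertices, giving width 3; this decomposition certifies tw(G) ≤ 3. For the lower bound, the 4 vertices {4, 6, 10, 11} are pairwise adjacent, and any tree decomposition puts a clique entirely inside one bag — forcing width ≥ 3. Hence tw(G) = 3 exactly.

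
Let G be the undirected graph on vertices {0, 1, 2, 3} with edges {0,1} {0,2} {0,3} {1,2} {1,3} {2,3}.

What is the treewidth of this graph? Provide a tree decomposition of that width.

Treewidth 3.
One such decomposition:
Bags: B1 = {0, 1, 2, 3}
Tree: (single bag)

With just one bag of size 4, the width is 4 − 1 = 3, so tw(G) ≤ 3. For the lower bound, the 4 vertices {0, 1, 2, 3} are pairwise adjacent, and any tree decomposition puts a clique entirely inside one bag — forcing width ≥ 3. Hence tw(G) = 3 exactly.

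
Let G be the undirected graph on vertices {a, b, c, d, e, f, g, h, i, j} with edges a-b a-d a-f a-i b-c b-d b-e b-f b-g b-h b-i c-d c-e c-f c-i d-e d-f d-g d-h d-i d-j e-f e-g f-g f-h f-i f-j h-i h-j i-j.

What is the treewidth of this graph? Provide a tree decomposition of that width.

Every bag has size at most 5, so the width is 5 − 1 = 4 and tw(G) ≤ 4. Conversely, {d, f, h, i, j} is a clique of size 5, and the vertices of any clique must share a bag in every tree decomposition; so some bag has ≥ 5 vertices and tw(G) ≥ 4. Hence tw(G) = 4 exactly.

Treewidth 4.
One optimal decomposition is:
Bags: B1 = {b, c, d, f, i}  B2 = {b, d, f, h, i}  B3 = {d, f, h, i, j}  B4 = {b, c, d, e, f}  B5 = {a, b, d, f, i}  B6 = {b, d, e, f, g}
Tree: B1–B2, B2–B3, B1–B4, B1–B5, B4–B6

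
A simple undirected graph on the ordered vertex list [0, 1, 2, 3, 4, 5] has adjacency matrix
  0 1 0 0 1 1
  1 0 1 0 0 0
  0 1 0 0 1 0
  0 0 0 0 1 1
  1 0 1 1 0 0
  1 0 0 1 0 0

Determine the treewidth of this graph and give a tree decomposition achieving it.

Treewidth 2.
One optimal decomposition is:
Bags: B1 = {0, 3, 5}  B2 = {0, 3, 4}  B3 = {0, 1, 4}  B4 = {1, 2, 4}
Tree: B1–B2, B2–B3, B3–B4

The largest bag has 3 vertices, giving width 2; this decomposition certifies tw(G) ≤ 2. For the lower bound, G contains the cycle 5–3–4–0–5, so G is not a forest; only forests have treewidth ≤ 1, hence tw(G) ≥ 2. Therefore the treewidth is 2.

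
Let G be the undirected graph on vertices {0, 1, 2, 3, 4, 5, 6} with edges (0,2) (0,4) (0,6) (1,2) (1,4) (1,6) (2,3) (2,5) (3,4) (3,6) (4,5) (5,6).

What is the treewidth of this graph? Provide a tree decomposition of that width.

Treewidth 3.
One such decomposition:
Bags: B1 = {2, 4, 5, 6}  B2 = {2, 3, 4, 6}  B3 = {1, 2, 4, 6}  B4 = {0, 2, 4, 6}
Tree: B1–B2, B2–B3, B3–B4

Every bag has size at most 4, so the width is 4 − 1 = 3 and tw(G) ≤ 3. For the lower bound: the 4 vertex sets {2,5}, {3,4}, {6}, {1} are disjoint, each induces a connected subgraph, and every pair is joined by at least one edge of G. Contracting each set to a single vertex therefore yields K_{4} as a minor, and since treewidth is minor-monotone, tw(G) ≥ tw(K_{4}) = 3. The upper and lower bounds meet at 3, so that is the treewidth.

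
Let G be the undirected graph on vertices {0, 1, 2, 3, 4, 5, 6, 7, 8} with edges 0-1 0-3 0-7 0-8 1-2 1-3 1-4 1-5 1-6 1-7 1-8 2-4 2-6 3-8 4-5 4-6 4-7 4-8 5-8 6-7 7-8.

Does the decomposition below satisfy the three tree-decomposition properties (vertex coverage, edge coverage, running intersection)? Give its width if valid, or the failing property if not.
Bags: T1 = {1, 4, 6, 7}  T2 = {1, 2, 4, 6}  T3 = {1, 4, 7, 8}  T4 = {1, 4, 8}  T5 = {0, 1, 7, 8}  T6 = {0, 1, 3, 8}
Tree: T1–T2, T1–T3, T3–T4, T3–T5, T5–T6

No — vertex 5 appears in no bag.

A tree decomposition must satisfy three properties: every vertex lies in some bag; for every edge, both endpoints lie together in some bag; and for every vertex, the bags containing it form a connected subtree. Here vertex 5 appears in no bag, so the decomposition is invalid.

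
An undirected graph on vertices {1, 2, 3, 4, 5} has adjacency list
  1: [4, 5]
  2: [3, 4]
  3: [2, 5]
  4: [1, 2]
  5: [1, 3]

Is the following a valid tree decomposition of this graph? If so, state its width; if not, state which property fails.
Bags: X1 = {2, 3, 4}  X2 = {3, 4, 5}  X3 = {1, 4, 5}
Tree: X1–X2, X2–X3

Vertex coverage: the bags together contain {1, 2, 3, 4, 5}, the full vertex set. Edge coverage: each edge of G has both endpoints in at least one bag. Running intersection: for every vertex, the bags containing it form a connected subtree. All three properties hold, so this is a valid tree decomposition of width max|bag| − 1 = 2, and hence tw(G) ≤ 2.

Yes; width 2.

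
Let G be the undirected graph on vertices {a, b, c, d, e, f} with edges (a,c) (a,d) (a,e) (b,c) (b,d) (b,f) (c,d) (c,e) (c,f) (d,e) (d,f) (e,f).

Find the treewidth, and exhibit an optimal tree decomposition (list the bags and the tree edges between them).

Every bag has size at most 4, so the width is 4 − 1 = 3 and tw(G) ≤ 3. On the other hand G contains the 4-clique {a, c, d, e}. A clique must lie in a single bag of any decomposition, so no decomposition can have width below 3. Hence tw(G) = 3 exactly.

Treewidth 3.
Bags: B1 = {a, c, d, e}  B2 = {c, d, e, f}  B3 = {b, c, d, f}
Tree: B1–B2, B2–B3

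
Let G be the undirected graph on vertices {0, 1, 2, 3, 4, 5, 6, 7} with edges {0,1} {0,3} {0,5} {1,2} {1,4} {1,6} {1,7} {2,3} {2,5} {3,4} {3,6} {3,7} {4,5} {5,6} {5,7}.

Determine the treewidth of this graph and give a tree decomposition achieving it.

Each bag holds 4 vertices, so the decomposition has width 3, which upper-bounds the treewidth. For the lower bound: the 4 vertex sets {5,7}, {3,4}, {1}, {6} are disjoint, each induces a connected subgraph, and every pair is joined by at least one edge of G. Contracting each set to a single vertex therefore yields K_{4} as a minor, and since treewidth is minor-monotone, tw(G) ≥ tw(K_{4}) = 3. Hence tw(G) = 3 exactly.

Treewidth 3.
One optimal decomposition is:
Bags: B1 = {1, 3, 5, 7}  B2 = {1, 3, 4, 5}  B3 = {1, 3, 5, 6}  B4 = {0, 1, 3, 5}  B5 = {1, 2, 3, 5}
Tree: B1–B2, B2–B3, B3–B4, B4–B5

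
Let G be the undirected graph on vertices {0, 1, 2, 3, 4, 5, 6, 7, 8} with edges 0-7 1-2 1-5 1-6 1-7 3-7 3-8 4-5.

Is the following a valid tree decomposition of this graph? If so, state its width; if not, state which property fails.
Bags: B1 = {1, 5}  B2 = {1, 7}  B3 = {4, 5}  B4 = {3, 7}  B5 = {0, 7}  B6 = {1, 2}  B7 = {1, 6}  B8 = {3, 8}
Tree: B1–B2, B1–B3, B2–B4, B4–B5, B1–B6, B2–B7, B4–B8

Every vertex of G appears in some bag (union = {0, 1, 2, 3, 4, 5, 6, 7, 8}); every edge is covered by a bag; and for each vertex v the set of bags containing v is connected in the bag tree. The decomposition is therefore valid. The largest bag has 2 vertices, so the width is 1.

Yes; width 1.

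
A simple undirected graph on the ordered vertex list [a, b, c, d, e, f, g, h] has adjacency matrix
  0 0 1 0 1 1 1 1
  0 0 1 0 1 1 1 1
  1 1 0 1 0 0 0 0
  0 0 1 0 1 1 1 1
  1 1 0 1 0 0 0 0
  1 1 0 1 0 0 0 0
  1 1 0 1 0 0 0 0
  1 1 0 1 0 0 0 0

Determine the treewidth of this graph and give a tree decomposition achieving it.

Treewidth 3.
Bags: B1 = {a, b, d, f}  B2 = {a, b, c, d}  B3 = {a, b, d, e}  B4 = {a, b, d, g}  B5 = {a, b, d, h}
Tree: B1–B2, B2–B3, B3–B4, B4–B5

The largest bag has 4 vertices, giving width 3; this decomposition certifies tw(G) ≤ 3. For the lower bound: the 4 vertex sets {b,f}, {c,d}, {a}, {e} are disjoint, each induces a connected subgraph, and every pair is joined by at least one edge of G. Contracting each set to a single vertex therefore yields K_{4} as a minor, and since treewidth is minor-monotone, tw(G) ≥ tw(K_{4}) = 3. The upper and lower bounds meet at 3, so that is the treewidth.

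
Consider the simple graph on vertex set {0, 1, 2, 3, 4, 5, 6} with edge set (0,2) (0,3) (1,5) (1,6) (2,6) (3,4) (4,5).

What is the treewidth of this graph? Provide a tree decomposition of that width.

Each bag holds 3 vertices, so the decomposition has width 2, which upper-bounds the treewidth. Since 3–4–5–1–6–2–0–3 is a cycle in G, G is not acyclic. Forests are exactly the graphs of treewidth ≤ 1, so tw(G) ≥ 2. Hence tw(G) = 2 exactly.

Treewidth 2.
One such decomposition:
Bags: B1 = {3, 4, 5}  B2 = {1, 3, 5}  B3 = {1, 3, 6}  B4 = {2, 3, 6}  B5 = {0, 2, 3}
Tree: B1–B2, B2–B3, B3–B4, B4–B5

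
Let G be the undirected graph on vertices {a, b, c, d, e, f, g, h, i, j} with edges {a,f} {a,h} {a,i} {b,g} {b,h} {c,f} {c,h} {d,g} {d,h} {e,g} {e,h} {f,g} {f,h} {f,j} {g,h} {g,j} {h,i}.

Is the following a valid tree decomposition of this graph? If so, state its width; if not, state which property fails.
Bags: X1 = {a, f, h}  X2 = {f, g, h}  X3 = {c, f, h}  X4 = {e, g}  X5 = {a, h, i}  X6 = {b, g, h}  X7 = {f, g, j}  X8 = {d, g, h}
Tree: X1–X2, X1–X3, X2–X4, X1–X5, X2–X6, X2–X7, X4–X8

No — edge (h,e) lies in no bag.

A tree decomposition must satisfy three properties: every vertex lies in some bag; for every edge, both endpoints lie together in some bag; and for every vertex, the bags containing it form a connected subtree. Here edge (h,e) lies in no bag, so the decomposition is invalid.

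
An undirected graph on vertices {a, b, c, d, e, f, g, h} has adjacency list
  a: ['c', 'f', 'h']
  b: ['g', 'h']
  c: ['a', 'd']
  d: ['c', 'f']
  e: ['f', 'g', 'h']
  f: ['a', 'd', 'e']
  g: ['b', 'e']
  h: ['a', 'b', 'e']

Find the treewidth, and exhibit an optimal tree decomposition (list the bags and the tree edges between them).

Treewidth 2.
One optimal decomposition is:
Bags: B1 = {a, c, d}  B2 = {a, d, f}  B3 = {a, f, h}  B4 = {e, f, h}  B5 = {b, e, h}  B6 = {b, e, g}
Tree: B1–B2, B2–B3, B3–B4, B4–B5, B5–B6

Each bag holds 3 vertices, so the decomposition has width 2, which upper-bounds the treewidth. The edges c–d–f–a–c form a cycle, so G is not a tree and its treewidth is at least 2. Therefore the treewidth is 2.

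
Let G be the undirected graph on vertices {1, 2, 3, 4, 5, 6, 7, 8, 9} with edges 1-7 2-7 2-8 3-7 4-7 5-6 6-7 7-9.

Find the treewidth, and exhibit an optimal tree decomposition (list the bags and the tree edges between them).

Every bag has size at most 2, so the width is 2 − 1 = 1 and tw(G) ≤ 1. Any graph with an edge has treewidth ≥ 1, and G has the edge 4–7. Hence tw(G) = 1 exactly.

Treewidth 1.
One optimal decomposition is:
Bags: B1 = {4, 7}  B2 = {2, 7}  B3 = {3, 7}  B4 = {6, 7}  B5 = {5, 6}  B6 = {7, 9}  B7 = {2, 8}  B8 = {1, 7}
Tree: B1–B2, B1–B3, B3–B4, B4–B5, B1–B6, B2–B7, B1–B8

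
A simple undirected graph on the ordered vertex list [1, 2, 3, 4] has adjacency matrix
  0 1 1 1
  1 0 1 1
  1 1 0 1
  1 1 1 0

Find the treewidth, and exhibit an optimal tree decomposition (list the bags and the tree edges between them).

A single bag containing all 4 vertices is trivially a valid decomposition of width 3. Conversely, {1, 2, 3, 4} is a clique of size 4, and the vertices of any clique must share a bag in every tree decomposition; so some bag has ≥ 4 vertices and tw(G) ≥ 3. Hence tw(G) = 3 exactly.

Treewidth 3.
One such decomposition:
Bags: B1 = {1, 2, 3, 4}
Tree: (single bag)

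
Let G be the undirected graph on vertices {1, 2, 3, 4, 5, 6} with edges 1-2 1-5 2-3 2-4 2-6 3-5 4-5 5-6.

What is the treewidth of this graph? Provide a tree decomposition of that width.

Treewidth 2.
One optimal decomposition is:
Bags: B1 = {1, 2, 5}  B2 = {2, 4, 5}  B3 = {2, 5, 6}  B4 = {2, 3, 5}
Tree: B1–B2, B2–B3, B3–B4

Every bag has size at most 3, so the width is 3 − 1 = 2 and tw(G) ≤ 2. Since 5–1–2–4–5 is a cycle in G, G is not acyclic. Forests are exactly the graphs of treewidth ≤ 1, so tw(G) ≥ 2. Combining the bounds, tw(G) = 2.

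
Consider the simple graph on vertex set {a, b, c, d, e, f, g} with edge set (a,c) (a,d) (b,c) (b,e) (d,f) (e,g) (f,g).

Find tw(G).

2

A width-2 tree decomposition is:
Bags: B1 = {b, c, e}  B2 = {a, c, e}  B3 = {a, d, e}  B4 = {d, e, f}  B5 = {e, f, g}
Tree: B1–B2, B2–B3, B3–B4, B4–B5
Every bag has size at most 3, so the width is 3 − 1 = 2 and tw(G) ≤ 2. Since e–b–c–a–d–f–g–e is a cycle in G, G is not acyclic. Forests are exactly the graphs of treewidth ≤ 1, so tw(G) ≥ 2. The upper and lower bounds meet at 2, so that is the treewidth.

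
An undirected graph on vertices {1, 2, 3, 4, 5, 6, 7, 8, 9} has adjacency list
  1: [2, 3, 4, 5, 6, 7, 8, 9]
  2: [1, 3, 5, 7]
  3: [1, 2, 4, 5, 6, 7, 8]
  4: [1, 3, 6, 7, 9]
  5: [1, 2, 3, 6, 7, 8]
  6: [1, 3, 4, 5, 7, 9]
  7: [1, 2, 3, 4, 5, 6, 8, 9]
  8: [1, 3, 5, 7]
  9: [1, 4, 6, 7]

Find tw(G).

4

A width-4 tree decomposition is:
Bags: B1 = {1, 3, 4, 6, 7}  B2 = {1, 3, 5, 6, 7}  B3 = {1, 4, 6, 7, 9}  B4 = {1, 2, 3, 5, 7}  B5 = {1, 3, 5, 7, 8}
Tree: B1–B2, B1–B3, B2–B4, B4–B5
Each bag holds 5 vertices, so the decomposition has width 4, which upper-bounds the treewidth. On the other hand G contains the 5-clique {1, 4, 6, 7, 9}. A clique must lie in a single bag of any decomposition, so no decomposition can have width below 4. Hence tw(G) = 4 exactly.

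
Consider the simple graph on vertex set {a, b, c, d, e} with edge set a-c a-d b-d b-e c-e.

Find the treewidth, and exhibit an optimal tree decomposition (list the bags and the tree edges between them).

Treewidth 2.
One optimal decomposition is:
Bags: B1 = {a, c, e}  B2 = {a, d, e}  B3 = {b, d, e}
Tree: B1–B2, B2–B3

Each bag holds 3 vertices, so the decomposition has width 2, which upper-bounds the treewidth. Since e–c–a–d–b–e is a cycle in G, G is not acyclic. Forests are exactly the graphs of treewidth ≤ 1, so tw(G) ≥ 2. Therefore the treewidth is 2.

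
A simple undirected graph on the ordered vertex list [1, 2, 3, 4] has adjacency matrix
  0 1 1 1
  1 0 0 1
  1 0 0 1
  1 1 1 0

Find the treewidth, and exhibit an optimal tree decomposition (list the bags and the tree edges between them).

The largest bag has 3 vertices, giving width 2; this decomposition certifies tw(G) ≤ 2. Conversely, {1, 2, 4} is a clique of size 3, and the vertices of any clique must share a bag in every tree decomposition; so some bag has ≥ 3 vertices and tw(G) ≥ 2. Hence tw(G) = 2 exactly.

Treewidth 2.
One optimal decomposition is:
Bags: B1 = {1, 2, 4}  B2 = {1, 3, 4}
Tree: B1–B2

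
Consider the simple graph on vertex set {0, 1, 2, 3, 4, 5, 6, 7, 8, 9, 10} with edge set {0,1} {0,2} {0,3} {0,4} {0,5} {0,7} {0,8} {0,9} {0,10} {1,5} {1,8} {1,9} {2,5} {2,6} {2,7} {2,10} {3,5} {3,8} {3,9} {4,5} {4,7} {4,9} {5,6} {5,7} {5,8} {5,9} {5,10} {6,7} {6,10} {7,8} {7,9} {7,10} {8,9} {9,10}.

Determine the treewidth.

A width-4 tree decomposition is:
Bags: B1 = {0, 5, 7, 9, 10}  B2 = {0, 5, 7, 8, 9}  B3 = {0, 2, 5, 7, 10}  B4 = {0, 1, 5, 8, 9}  B5 = {0, 4, 5, 7, 9}  B6 = {0, 3, 5, 8, 9}  B7 = {2, 5, 6, 7, 10}
Tree: B1–B2, B1–B3, B2–B4, B1–B5, B4–B6, B3–B7
The largest bag has 5 vertices, giving width 4; this decomposition certifies tw(G) ≤ 4. On the other hand G contains the 5-clique {0, 1, 5, 8, 9}. A clique must lie in a single bag of any decomposition, so no decomposition can have width below 4. Hence tw(G) = 4 exactly.

4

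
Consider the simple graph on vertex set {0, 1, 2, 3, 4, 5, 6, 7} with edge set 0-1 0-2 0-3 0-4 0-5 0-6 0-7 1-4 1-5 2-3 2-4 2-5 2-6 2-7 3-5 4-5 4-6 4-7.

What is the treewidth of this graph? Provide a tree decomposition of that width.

Each bag holds 4 vertices, so the decomposition has width 3, which upper-bounds the treewidth. For the lower bound, the 4 vertices {0, 1, 4, 5} are pairwise adjacent, and any tree decomposition puts a clique entirely inside one bag — forcing width ≥ 3. Therefore the treewidth is 3.

Treewidth 3.
One optimal decomposition is:
Bags: B1 = {0, 2, 4, 6}  B2 = {0, 2, 4, 5}  B3 = {0, 1, 4, 5}  B4 = {0, 2, 4, 7}  B5 = {0, 2, 3, 5}
Tree: B1–B2, B2–B3, B1–B4, B2–B5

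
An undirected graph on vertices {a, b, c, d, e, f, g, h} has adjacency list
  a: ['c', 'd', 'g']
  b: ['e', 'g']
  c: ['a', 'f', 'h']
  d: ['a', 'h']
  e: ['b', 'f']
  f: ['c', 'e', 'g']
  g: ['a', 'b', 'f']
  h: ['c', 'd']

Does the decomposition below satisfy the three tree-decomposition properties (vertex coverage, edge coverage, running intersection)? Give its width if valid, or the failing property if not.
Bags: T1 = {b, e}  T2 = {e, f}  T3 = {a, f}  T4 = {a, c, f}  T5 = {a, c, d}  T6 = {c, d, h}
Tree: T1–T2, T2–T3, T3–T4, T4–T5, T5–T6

No — vertex g appears in no bag.

A tree decomposition must satisfy three properties: every vertex lies in some bag; for every edge, both endpoints lie together in some bag; and for every vertex, the bags containing it form a connected subtree. Here vertex g appears in no bag, so the decomposition is invalid.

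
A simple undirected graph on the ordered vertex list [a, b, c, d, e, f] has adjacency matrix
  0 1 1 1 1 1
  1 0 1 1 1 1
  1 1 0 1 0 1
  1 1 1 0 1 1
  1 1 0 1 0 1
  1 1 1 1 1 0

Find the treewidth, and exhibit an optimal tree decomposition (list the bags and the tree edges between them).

The largest bag has 5 vertices, giving width 4; this decomposition certifies tw(G) ≤ 4. Conversely, {a, b, d, e, f} is a clique of size 5, and the vertices of any clique must share a bag in every tree decomposition; so some bag has ≥ 5 vertices and tw(G) ≥ 4. Hence tw(G) = 4 exactly.

Treewidth 4.
Bags: B1 = {a, b, c, d, f}  B2 = {a, b, d, e, f}
Tree: B1–B2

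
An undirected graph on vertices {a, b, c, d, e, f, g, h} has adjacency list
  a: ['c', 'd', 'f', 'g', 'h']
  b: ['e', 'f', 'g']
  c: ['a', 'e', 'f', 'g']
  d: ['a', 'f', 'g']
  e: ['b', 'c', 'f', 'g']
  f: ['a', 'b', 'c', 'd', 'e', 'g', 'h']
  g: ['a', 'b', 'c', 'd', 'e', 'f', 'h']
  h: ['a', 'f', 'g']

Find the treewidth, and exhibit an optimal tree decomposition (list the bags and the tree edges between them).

Every bag has size at most 4, so the width is 4 − 1 = 3 and tw(G) ≤ 3. Conversely, {c, e, f, g} is a clique of size 4, and the vertices of any clique must share a bag in every tree decomposition; so some bag has ≥ 4 vertices and tw(G) ≥ 3. Combining the bounds, tw(G) = 3.

Treewidth 3.
One optimal decomposition is:
Bags: B1 = {a, d, f, g}  B2 = {a, c, f, g}  B3 = {a, f, g, h}  B4 = {c, e, f, g}  B5 = {b, e, f, g}
Tree: B1–B2, B1–B3, B2–B4, B4–B5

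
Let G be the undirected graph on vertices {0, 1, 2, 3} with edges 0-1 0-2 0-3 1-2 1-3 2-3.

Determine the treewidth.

A width-3 tree decomposition is:
Bags: B1 = {0, 1, 2, 3}
Tree: (single bag)
With just one bag of size 4, the width is 4 − 1 = 3, so tw(G) ≤ 3. Conversely, {0, 1, 2, 3} is a clique of size 4, and the vertices of any clique must share a bag in every tree decomposition; so some bag has ≥ 4 vertices and tw(G) ≥ 3. Therefore the treewidth is 3.

3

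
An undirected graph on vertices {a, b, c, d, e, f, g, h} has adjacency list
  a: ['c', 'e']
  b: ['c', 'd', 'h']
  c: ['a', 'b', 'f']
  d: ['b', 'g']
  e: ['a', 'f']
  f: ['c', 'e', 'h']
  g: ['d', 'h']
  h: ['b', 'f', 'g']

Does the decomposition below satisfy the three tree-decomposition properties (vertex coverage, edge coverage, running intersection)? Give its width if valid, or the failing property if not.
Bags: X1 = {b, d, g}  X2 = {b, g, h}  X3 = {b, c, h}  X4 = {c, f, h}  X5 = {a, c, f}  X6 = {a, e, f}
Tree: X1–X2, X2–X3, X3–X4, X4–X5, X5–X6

Checking the three conditions: (i) the bags cover all of {a, b, c, d, e, f, g, h}; (ii) for each edge, some bag contains both endpoints; (iii) the bags containing any fixed vertex form a subtree. All hold, so the decomposition is valid with width 3 − 1 = 2.

Yes; width 2.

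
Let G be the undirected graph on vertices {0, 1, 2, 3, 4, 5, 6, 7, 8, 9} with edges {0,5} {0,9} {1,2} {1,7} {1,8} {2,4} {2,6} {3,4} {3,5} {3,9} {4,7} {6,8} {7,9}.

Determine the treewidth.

A width-2 tree decomposition is:
Bags: B1 = {0, 3, 5}  B2 = {0, 3, 9}  B3 = {3, 4, 9}  B4 = {4, 7, 9}  B5 = {2, 4, 7}  B6 = {1, 2, 7}  B7 = {1, 2, 6}  B8 = {1, 6, 8}
Tree: B1–B2, B2–B3, B3–B4, B4–B5, B5–B6, B6–B7, B7–B8
Every bag has size at most 3, so the width is 3 − 1 = 2 and tw(G) ≤ 2. For the lower bound, G contains the cycle 5–0–9–3–5, so G is not a forest; only forests have treewidth ≤ 1, hence tw(G) ≥ 2. Therefore the treewidth is 2.

2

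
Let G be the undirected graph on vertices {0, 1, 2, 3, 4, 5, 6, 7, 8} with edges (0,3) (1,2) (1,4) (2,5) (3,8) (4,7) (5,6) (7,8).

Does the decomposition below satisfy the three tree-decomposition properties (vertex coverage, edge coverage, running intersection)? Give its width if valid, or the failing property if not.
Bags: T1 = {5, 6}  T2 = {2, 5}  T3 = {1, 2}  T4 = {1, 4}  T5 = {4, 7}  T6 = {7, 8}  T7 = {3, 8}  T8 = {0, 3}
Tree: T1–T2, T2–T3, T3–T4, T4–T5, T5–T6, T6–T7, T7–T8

Yes; width 1.

Every vertex of G appears in some bag (union = {0, 1, 2, 3, 4, 5, 6, 7, 8}); every edge is covered by a bag; and for each vertex v the set of bags containing v is connected in the bag tree. The decomposition is therefore valid. The largest bag has 2 vertices, so the width is 1.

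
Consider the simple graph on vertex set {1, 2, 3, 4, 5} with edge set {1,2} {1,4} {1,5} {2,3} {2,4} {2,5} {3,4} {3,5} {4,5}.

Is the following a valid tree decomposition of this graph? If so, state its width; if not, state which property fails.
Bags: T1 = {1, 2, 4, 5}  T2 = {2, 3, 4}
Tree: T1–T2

No — edge (5,3) lies in no bag.

A tree decomposition must satisfy three properties: every vertex lies in some bag; for every edge, both endpoints lie together in some bag; and for every vertex, the bags containing it form a connected subtree. Here edge (5,3) lies in no bag, so the decomposition is invalid.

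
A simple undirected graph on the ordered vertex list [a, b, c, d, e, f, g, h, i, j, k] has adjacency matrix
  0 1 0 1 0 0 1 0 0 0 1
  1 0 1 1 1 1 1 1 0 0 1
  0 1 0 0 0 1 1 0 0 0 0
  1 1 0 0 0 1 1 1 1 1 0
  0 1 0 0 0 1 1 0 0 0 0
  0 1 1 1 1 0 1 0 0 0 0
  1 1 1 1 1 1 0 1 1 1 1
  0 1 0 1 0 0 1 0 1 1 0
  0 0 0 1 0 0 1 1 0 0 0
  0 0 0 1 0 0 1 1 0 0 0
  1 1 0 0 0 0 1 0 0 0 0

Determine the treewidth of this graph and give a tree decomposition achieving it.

The largest bag has 4 vertices, giving width 3; this decomposition certifies tw(G) ≤ 3. On the other hand G contains the 4-clique {d, g, h, j}. A clique must lie in a single bag of any decomposition, so no decomposition can have width below 3. The upper and lower bounds meet at 3, so that is the treewidth.

Treewidth 3.
One such decomposition:
Bags: B1 = {d, g, h, j}  B2 = {b, d, g, h}  B3 = {a, b, d, g}  B4 = {b, d, f, g}  B5 = {a, b, g, k}  B6 = {b, c, f, g}  B7 = {d, g, h, i}  B8 = {b, e, f, g}
Tree: B1–B2, B2–B3, B2–B4, B3–B5, B4–B6, B1–B7, B4–B8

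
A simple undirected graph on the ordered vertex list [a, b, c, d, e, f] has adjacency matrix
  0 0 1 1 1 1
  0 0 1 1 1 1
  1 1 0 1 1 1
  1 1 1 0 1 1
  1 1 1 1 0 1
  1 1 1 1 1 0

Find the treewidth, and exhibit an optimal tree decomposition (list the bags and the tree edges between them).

Every bag has size at most 5, so the width is 5 − 1 = 4 and tw(G) ≤ 4. Conversely, {a, c, d, e, f} is a clique of size 5, and the vertices of any clique must share a bag in every tree decomposition; so some bag has ≥ 5 vertices and tw(G) ≥ 4. Therefore the treewidth is 4.

Treewidth 4.
One such decomposition:
Bags: B1 = {b, c, d, e, f}  B2 = {a, c, d, e, f}
Tree: B1–B2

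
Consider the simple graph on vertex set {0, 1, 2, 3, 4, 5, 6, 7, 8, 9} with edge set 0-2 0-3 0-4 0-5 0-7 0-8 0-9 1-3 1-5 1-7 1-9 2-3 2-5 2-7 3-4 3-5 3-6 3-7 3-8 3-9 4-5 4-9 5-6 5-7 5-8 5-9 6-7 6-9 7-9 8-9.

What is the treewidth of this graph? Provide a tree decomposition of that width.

Each bag holds 5 vertices, so the decomposition has width 4, which upper-bounds the treewidth. For the lower bound, the 5 vertices {0, 3, 5, 8, 9} are pairwise adjacent, and any tree decomposition puts a clique entirely inside one bag — forcing width ≥ 4. Combining the bounds, tw(G) = 4.

Treewidth 4.
One such decomposition:
Bags: B1 = {3, 5, 6, 7, 9}  B2 = {0, 3, 5, 7, 9}  B3 = {0, 3, 4, 5, 9}  B4 = {0, 3, 5, 8, 9}  B5 = {0, 2, 3, 5, 7}  B6 = {1, 3, 5, 7, 9}
Tree: B1–B2, B2–B3, B3–B4, B2–B5, B2–B6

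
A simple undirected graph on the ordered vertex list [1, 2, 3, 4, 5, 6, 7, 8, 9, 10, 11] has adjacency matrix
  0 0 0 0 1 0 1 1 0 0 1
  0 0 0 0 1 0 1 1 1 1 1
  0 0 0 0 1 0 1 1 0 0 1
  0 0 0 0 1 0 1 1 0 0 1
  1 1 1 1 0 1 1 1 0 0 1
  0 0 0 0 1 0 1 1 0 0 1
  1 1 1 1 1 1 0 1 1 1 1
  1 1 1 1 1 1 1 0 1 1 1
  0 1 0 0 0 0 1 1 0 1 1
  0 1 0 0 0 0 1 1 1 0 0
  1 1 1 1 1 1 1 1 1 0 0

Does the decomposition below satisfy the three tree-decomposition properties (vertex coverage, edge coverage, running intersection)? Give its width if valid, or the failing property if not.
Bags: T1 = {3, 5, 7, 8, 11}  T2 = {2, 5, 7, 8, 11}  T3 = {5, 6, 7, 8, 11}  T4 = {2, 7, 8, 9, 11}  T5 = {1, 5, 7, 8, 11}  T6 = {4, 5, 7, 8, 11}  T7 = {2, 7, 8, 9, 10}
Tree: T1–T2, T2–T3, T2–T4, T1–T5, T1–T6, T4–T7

Yes; width 4.

Vertex coverage: the bags together contain {1, 2, 3, 4, 5, 6, 7, 8, 9, 10, 11}, the full vertex set. Edge coverage: each edge of G has both endpoints in at least one bag. Running intersection: for every vertex, the bags containing it form a connected subtree. All three properties hold, so this is a valid tree decomposition of width max|bag| − 1 = 4, and hence tw(G) ≤ 4.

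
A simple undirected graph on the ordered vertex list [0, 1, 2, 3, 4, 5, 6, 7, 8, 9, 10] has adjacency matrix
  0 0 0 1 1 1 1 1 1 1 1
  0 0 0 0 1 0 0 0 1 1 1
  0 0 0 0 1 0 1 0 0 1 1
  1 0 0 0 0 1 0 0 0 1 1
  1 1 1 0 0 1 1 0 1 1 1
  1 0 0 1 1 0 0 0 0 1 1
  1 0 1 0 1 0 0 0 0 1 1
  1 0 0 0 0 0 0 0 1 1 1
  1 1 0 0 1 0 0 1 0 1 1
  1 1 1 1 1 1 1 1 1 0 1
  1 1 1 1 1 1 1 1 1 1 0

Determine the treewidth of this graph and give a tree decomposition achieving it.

Every bag has size at most 5, so the width is 5 − 1 = 4 and tw(G) ≤ 4. Conversely, {0, 3, 5, 9, 10} is a clique of size 5, and the vertices of any clique must share a bag in every tree decomposition; so some bag has ≥ 5 vertices and tw(G) ≥ 4. Hence tw(G) = 4 exactly.

Treewidth 4.
Bags: B1 = {0, 4, 5, 9, 10}  B2 = {0, 4, 8, 9, 10}  B3 = {0, 7, 8, 9, 10}  B4 = {1, 4, 8, 9, 10}  B5 = {0, 4, 6, 9, 10}  B6 = {2, 4, 6, 9, 10}  B7 = {0, 3, 5, 9, 10}
Tree: B1–B2, B2–B3, B2–B4, B1–B5, B5–B6, B1–B7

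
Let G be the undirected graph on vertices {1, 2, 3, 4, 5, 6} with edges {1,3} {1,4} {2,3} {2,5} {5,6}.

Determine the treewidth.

1

A width-1 tree decomposition is:
Bags: B1 = {5, 6}  B2 = {2, 5}  B3 = {2, 3}  B4 = {1, 3}  B5 = {1, 4}
Tree: B1–B2, B2–B3, B3–B4, B4–B5
Every bag has size at most 2, so the width is 2 − 1 = 1 and tw(G) ≤ 1. Since G has at least one edge (e.g. 6–5), it is not an edgeless graph, so tw(G) ≥ 1. Therefore the treewidth is 1.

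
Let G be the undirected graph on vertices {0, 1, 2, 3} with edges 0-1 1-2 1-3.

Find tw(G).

A width-1 tree decomposition is:
Bags: B1 = {1, 3}  B2 = {1, 2}  B3 = {0, 1}
Tree: B1–B2, B2–B3
The largest bag has 2 vertices, giving width 1; this decomposition certifies tw(G) ≤ 1. Since G has at least one edge (e.g. 1–3), it is not an edgeless graph, so tw(G) ≥ 1. Hence tw(G) = 1 exactly.

1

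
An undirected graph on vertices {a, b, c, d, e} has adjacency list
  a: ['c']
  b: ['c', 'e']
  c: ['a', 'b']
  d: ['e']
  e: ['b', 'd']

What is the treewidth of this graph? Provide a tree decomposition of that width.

Treewidth 1.
Bags: B1 = {a, c}  B2 = {b, c}  B3 = {b, e}  B4 = {d, e}
Tree: B1–B2, B2–B3, B3–B4

Every bag has size at most 2, so the width is 2 − 1 = 1 and tw(G) ≤ 1. G has an edge, so its treewidth is at least 1. Therefore the treewidth is 1.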